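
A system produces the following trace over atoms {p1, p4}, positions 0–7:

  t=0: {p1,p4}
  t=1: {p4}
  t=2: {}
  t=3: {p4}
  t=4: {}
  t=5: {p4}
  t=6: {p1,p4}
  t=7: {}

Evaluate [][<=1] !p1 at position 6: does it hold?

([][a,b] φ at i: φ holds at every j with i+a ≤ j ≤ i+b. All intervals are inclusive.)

Check !p1 at every j in [6,7]:
  j=6: false
  j=7: true
Fails at j=6 → formula fails.

Does not hold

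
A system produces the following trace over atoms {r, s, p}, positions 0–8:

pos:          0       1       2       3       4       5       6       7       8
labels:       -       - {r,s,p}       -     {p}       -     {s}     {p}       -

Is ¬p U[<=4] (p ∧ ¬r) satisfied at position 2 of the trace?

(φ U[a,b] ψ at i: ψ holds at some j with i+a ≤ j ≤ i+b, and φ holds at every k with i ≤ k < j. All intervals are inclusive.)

Need some j in [2,6] with (p ∧ ¬r), and ¬p at every k in [2,j-1].
  j=2: (p ∧ ¬r) false.
  j=3: (p ∧ ¬r) false.
  j=4: (p ∧ ¬r) holds, but ¬p fails at k=2 → not this j.
  j=5: (p ∧ ¬r) false.
  j=6: (p ∧ ¬r) false.
No j in the window works → until fails.

No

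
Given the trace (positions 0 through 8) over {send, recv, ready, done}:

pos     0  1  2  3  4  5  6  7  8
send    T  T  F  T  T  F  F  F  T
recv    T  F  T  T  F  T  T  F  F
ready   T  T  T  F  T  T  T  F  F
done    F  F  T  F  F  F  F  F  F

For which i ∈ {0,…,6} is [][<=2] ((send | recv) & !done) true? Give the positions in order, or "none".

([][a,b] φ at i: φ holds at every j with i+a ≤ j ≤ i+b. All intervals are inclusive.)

Evaluate at each i in [0,6]:
  i=0: ✗ (fails at j=2)
  i=1: ✗ (fails at j=2)
  i=2: ✗ (fails at j=2)
  i=3: ✓ (all of [3,5])
  i=4: ✓ (all of [4,6])
  i=5: ✗ (fails at j=7)
  i=6: ✗ (fails at j=7)

3, 4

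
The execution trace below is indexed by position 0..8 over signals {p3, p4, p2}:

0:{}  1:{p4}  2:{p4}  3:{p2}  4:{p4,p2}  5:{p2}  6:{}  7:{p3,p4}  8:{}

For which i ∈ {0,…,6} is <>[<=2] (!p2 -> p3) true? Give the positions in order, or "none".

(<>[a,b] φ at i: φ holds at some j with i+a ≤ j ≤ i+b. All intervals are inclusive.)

Evaluate at each i in [0,6]:
  i=0: ✗ (none in [0,2])
  i=1: ✓ (witness j=3)
  i=2: ✓ (witness j=3)
  i=3: ✓ (witness j=3)
  i=4: ✓ (witness j=4)
  i=5: ✓ (witness j=5)
  i=6: ✓ (witness j=7)

1, 2, 3, 4, 5, 6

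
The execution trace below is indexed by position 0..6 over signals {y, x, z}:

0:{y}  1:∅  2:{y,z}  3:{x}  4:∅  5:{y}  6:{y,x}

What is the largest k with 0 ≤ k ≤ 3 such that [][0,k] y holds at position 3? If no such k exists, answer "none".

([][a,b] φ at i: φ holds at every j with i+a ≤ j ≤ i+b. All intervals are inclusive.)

none

y must hold from j=3 onward; find where it first fails.
  j=3: fails → no k works.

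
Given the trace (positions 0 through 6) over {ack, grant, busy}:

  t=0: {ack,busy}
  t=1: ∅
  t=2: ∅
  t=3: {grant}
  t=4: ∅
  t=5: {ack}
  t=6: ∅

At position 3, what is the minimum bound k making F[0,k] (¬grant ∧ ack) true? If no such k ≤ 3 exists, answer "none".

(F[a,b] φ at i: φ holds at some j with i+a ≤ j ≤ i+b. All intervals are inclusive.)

Scan j = 3,4,… for (¬grant ∧ ack):
  j=3: fails
  j=4: fails
  j=5: holds
First hit at j=5, so smallest k = 5-3 = 2.

2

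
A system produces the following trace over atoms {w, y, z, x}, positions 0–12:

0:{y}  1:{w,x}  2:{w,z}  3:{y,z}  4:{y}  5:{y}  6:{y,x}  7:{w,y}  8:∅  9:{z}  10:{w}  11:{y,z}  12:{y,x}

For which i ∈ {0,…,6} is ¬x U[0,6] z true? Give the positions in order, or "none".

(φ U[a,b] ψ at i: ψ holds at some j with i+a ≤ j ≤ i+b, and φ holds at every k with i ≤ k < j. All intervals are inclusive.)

2, 3

Evaluate at each i in [0,6]:
  i=0: ✗ (lhs fails at k=1 before rhs at j=2)
  i=1: ✗ (lhs fails at k=1 before rhs at j=2)
  i=2: ✓ (rhs at j=2)
  i=3: ✓ (rhs at j=3)
  i=4: ✗ (lhs fails at k=6 before rhs at j=9)
  i=5: ✗ (lhs fails at k=6 before rhs at j=9)
  i=6: ✗ (lhs fails at k=6 before rhs at j=9)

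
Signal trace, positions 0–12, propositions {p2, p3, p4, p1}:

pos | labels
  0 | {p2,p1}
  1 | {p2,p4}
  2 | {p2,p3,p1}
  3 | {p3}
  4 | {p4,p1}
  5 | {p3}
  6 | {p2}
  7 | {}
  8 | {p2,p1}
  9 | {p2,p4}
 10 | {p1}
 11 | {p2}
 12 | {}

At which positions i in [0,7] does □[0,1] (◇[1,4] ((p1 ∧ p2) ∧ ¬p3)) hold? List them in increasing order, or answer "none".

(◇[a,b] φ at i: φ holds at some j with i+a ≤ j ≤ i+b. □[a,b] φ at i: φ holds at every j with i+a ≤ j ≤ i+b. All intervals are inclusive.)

Evaluate at each i in [0,7]:
  i=0: ✗ (fails at j=0)
  i=1: ✗ (fails at j=1)
  i=2: ✗ (fails at j=2)
  i=3: ✗ (fails at j=3)
  i=4: ✓ (all of [4,5])
  i=5: ✓ (all of [5,6])
  i=6: ✓ (all of [6,7])
  i=7: ✗ (fails at j=8)

4, 5, 6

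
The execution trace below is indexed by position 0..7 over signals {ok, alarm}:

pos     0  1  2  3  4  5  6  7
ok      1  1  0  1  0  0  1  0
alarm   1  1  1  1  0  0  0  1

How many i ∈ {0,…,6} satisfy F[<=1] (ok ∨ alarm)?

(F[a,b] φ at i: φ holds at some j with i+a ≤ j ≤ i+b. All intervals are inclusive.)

Evaluate at each i in [0,6]:
  i=0: ✓ (witness j=0)
  i=1: ✓ (witness j=1)
  i=2: ✓ (witness j=2)
  i=3: ✓ (witness j=3)
  i=4: ✗ (none in [4,5])
  i=5: ✓ (witness j=6)
  i=6: ✓ (witness j=6)
Positions where it holds: {0, 1, 2, 3, 5, 6} → 6.

6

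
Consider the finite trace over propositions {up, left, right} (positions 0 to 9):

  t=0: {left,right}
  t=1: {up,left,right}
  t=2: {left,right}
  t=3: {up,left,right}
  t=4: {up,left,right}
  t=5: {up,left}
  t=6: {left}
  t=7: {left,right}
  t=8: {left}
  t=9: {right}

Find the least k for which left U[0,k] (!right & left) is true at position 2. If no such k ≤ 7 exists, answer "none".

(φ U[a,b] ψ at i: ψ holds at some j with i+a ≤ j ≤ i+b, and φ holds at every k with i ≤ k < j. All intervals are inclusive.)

Need earliest j ≥ 2 with (!right & left), and left at every k in [2,j-1].
  j=2: rhs fails.
  j=3: rhs fails.
  j=4: rhs fails.
  j=5: rhs holds; lhs holds on [2,4]. k = 3.

3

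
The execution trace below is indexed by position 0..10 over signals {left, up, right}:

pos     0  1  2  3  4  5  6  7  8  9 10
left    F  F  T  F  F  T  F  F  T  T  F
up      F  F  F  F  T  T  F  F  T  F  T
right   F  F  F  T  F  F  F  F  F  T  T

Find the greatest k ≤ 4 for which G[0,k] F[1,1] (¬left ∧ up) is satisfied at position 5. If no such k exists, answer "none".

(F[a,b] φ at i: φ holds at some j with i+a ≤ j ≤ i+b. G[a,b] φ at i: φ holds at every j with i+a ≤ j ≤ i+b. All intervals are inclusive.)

F[1,1] (¬left ∧ up) must hold from j=5 onward; find where it first fails.
  j=5: fails → no k works.

none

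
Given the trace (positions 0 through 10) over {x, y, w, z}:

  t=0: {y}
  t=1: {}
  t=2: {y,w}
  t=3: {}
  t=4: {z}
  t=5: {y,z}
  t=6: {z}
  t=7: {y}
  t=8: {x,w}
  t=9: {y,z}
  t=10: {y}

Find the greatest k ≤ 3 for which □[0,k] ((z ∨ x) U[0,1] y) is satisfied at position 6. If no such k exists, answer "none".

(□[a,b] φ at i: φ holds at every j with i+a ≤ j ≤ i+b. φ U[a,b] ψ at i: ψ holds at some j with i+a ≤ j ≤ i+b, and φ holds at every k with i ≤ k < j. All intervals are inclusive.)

3

((z ∨ x) U[0,1] y) must hold from j=6 onward; find where it first fails.
  j=6: holds
  j=7: holds
  j=8: holds
  j=9: holds
Holds through j=9; largest k = 3.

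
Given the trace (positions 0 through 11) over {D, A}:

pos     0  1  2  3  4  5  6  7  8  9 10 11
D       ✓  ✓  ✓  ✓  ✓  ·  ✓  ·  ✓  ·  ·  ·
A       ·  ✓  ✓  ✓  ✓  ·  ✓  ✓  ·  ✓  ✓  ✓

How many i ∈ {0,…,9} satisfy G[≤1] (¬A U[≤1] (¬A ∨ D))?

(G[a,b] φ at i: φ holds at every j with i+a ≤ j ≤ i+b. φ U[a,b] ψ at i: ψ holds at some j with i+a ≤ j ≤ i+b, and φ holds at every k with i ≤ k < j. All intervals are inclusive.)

Evaluate at each i in [0,9]:
  i=0: ✓ (all of [0,1])
  i=1: ✓ (all of [1,2])
  i=2: ✓ (all of [2,3])
  i=3: ✓ (all of [3,4])
  i=4: ✓ (all of [4,5])
  i=5: ✓ (all of [5,6])
  i=6: ✗ (fails at j=7)
  i=7: ✗ (fails at j=7)
  i=8: ✗ (fails at j=9)
  i=9: ✗ (fails at j=9)
Positions where it holds: {0, 1, 2, 3, 4, 5} → 6.

6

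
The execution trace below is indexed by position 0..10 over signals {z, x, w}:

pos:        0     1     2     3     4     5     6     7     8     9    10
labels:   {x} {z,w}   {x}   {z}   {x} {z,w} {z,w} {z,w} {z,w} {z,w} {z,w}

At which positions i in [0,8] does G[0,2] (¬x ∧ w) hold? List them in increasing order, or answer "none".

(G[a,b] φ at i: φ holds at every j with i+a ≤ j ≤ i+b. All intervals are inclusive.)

5, 6, 7, 8

Evaluate at each i in [0,8]:
  i=0: ✗ (fails at j=0)
  i=1: ✗ (fails at j=2)
  i=2: ✗ (fails at j=2)
  i=3: ✗ (fails at j=3)
  i=4: ✗ (fails at j=4)
  i=5: ✓ (all of [5,7])
  i=6: ✓ (all of [6,8])
  i=7: ✓ (all of [7,9])
  i=8: ✓ (all of [8,10])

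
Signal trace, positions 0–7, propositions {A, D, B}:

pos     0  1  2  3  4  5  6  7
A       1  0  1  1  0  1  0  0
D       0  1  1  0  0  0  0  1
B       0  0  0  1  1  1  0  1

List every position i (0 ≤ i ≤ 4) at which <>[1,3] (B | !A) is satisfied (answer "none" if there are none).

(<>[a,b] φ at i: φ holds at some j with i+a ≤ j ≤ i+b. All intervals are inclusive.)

0, 1, 2, 3, 4

Evaluate at each i in [0,4]:
  i=0: ✓ (witness j=1)
  i=1: ✓ (witness j=3)
  i=2: ✓ (witness j=3)
  i=3: ✓ (witness j=4)
  i=4: ✓ (witness j=5)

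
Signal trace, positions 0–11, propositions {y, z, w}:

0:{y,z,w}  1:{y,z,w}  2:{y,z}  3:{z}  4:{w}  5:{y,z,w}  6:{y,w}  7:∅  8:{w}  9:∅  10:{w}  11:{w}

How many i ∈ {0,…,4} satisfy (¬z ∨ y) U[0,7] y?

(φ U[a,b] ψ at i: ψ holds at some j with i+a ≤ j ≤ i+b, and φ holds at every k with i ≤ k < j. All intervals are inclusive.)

Evaluate at each i in [0,4]:
  i=0: ✓ (rhs at j=0)
  i=1: ✓ (rhs at j=1)
  i=2: ✓ (rhs at j=2)
  i=3: ✗ (lhs fails at k=3 before rhs at j=5)
  i=4: ✓ (rhs at j=5; lhs holds on [4,4])
Positions where it holds: {0, 1, 2, 4} → 4.

4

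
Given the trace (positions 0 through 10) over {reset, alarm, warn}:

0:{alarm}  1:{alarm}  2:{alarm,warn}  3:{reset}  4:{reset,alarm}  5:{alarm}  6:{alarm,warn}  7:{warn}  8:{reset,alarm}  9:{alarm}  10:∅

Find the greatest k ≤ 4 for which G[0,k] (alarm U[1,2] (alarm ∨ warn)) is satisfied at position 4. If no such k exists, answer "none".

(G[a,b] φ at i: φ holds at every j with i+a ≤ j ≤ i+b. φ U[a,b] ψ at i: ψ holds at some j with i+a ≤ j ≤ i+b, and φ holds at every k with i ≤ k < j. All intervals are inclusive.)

(alarm U[1,2] (alarm ∨ warn)) must hold from j=4 onward; find where it first fails.
  j=4: holds
  j=5: holds
  j=6: holds
  j=7: fails
Holds on [4,6], so largest k = 2.

2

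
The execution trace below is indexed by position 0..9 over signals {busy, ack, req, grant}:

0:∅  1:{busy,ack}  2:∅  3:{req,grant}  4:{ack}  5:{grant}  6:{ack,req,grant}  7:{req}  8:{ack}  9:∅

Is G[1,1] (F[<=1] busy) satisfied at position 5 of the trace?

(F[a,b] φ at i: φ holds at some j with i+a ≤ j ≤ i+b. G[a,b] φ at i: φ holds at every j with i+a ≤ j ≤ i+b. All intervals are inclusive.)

No

Check F[<=1] busy at every j in [6,6]:
  j=6: fails (none in [6,7])
Fails at j=6 → formula fails.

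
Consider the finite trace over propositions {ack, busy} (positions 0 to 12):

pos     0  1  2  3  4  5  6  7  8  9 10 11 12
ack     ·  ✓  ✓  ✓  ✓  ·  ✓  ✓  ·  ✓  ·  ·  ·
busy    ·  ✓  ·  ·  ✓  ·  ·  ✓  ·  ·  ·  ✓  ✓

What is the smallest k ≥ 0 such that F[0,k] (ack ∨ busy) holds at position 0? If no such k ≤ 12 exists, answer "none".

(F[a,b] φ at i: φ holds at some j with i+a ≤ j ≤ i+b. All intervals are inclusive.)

Scan j = 0,1,… for (ack ∨ busy):
  j=0: fails
  j=1: holds
First hit at j=1, so smallest k = 1-0 = 1.

1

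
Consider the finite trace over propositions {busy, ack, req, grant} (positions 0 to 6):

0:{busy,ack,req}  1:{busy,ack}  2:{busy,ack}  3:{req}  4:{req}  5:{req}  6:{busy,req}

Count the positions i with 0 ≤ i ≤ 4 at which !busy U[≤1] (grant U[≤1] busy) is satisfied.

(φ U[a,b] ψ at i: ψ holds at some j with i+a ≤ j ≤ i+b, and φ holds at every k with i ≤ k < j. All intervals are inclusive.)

Evaluate at each i in [0,4]:
  i=0: ✓ (rhs at j=0)
  i=1: ✓ (rhs at j=1)
  i=2: ✓ (rhs at j=2)
  i=3: ✗ (no rhs in [3,4])
  i=4: ✗ (no rhs in [4,5])
Positions where it holds: {0, 1, 2} → 3.

3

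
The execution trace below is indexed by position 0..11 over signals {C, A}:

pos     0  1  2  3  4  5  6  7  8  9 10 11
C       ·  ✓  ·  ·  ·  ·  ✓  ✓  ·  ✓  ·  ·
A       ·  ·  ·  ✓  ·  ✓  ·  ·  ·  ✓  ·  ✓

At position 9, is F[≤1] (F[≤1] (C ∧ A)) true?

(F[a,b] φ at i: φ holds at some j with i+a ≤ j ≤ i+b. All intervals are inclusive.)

Check F[≤1] (C ∧ A) at each j in [9,10]:
  j=9: holds (witness at 9)
  j=10: fails (none in [10,11])
Found at j=9 → formula holds.

True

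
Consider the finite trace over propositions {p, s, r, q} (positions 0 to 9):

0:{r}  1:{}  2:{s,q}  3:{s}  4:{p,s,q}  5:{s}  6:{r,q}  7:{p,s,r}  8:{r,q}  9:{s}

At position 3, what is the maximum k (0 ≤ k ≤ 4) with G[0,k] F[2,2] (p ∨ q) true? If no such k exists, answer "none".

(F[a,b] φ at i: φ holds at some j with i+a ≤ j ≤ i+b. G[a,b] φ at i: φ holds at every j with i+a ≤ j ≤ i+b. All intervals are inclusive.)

F[2,2] (p ∨ q) must hold from j=3 onward; find where it first fails.
  j=3: fails → no k works.

none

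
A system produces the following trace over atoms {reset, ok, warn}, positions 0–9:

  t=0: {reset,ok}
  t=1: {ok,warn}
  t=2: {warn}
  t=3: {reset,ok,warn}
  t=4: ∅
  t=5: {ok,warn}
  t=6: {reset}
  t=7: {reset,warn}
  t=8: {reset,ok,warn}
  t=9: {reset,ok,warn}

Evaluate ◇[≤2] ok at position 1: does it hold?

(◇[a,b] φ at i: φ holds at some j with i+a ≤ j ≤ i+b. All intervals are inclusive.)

True

Check ok at each j in [1,3]:
  j=1: true
  j=2: false
  j=3: true
Found at j=1 → formula holds.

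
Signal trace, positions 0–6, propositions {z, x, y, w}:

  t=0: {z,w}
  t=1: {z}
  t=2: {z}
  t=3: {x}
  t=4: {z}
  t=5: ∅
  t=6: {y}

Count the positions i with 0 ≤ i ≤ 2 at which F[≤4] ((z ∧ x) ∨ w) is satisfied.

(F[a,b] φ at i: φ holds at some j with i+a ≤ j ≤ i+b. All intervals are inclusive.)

Evaluate at each i in [0,2]:
  i=0: ✓ (witness j=0)
  i=1: ✗ (none in [1,5])
  i=2: ✗ (none in [2,6])
Positions where it holds: {0} → 1.

1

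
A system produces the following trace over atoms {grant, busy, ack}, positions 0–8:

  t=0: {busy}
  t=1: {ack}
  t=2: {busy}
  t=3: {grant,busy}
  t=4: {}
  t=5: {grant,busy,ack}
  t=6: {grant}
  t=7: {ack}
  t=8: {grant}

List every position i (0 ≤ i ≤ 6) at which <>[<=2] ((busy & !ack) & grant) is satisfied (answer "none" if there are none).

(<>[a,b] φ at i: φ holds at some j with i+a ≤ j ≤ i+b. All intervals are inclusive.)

Evaluate at each i in [0,6]:
  i=0: ✗ (none in [0,2])
  i=1: ✓ (witness j=3)
  i=2: ✓ (witness j=3)
  i=3: ✓ (witness j=3)
  i=4: ✗ (none in [4,6])
  i=5: ✗ (none in [5,7])
  i=6: ✗ (none in [6,8])

1, 2, 3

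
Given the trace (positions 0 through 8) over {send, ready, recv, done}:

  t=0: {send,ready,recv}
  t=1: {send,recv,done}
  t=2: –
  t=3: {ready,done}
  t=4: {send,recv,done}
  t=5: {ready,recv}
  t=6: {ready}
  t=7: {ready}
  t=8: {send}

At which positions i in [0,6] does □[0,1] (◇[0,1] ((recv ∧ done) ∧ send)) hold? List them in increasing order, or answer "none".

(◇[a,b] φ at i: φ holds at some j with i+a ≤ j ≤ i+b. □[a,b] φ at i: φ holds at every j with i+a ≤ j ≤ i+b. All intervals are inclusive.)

Evaluate at each i in [0,6]:
  i=0: ✓ (all of [0,1])
  i=1: ✗ (fails at j=2)
  i=2: ✗ (fails at j=2)
  i=3: ✓ (all of [3,4])
  i=4: ✗ (fails at j=5)
  i=5: ✗ (fails at j=5)
  i=6: ✗ (fails at j=6)

0, 3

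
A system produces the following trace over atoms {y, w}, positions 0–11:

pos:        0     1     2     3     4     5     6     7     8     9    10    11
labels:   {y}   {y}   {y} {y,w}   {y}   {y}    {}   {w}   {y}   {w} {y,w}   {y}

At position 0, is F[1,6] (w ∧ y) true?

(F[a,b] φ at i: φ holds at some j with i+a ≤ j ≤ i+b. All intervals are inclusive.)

Yes

Check (w ∧ y) at each j in [1,6]:
  j=1: false
  j=2: false
  j=3: true
  j=4: false
  j=5: false
  j=6: false
Found at j=3 → formula holds.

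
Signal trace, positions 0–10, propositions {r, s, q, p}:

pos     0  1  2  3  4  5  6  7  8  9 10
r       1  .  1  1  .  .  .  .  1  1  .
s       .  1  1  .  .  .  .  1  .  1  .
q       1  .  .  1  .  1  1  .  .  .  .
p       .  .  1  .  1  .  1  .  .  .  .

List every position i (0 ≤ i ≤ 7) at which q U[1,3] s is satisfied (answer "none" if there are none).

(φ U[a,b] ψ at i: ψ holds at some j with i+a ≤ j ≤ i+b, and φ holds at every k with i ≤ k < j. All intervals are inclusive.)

Evaluate at each i in [0,7]:
  i=0: ✓ (rhs at j=1; lhs holds on [0,0])
  i=1: ✗ (lhs fails at k=1 before rhs at j=2)
  i=2: ✗ (no rhs in [3,5])
  i=3: ✗ (no rhs in [4,6])
  i=4: ✗ (lhs fails at k=4 before rhs at j=7)
  i=5: ✓ (rhs at j=7; lhs holds on [5,6])
  i=6: ✓ (rhs at j=7; lhs holds on [6,6])
  i=7: ✗ (lhs fails at k=7 before rhs at j=9)

0, 5, 6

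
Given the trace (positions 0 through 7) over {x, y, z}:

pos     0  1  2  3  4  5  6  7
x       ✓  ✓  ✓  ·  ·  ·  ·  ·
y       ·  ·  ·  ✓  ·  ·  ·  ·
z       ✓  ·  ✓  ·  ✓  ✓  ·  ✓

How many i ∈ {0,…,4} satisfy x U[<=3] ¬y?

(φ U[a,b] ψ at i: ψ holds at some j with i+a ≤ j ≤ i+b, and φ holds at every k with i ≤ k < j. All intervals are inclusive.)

Evaluate at each i in [0,4]:
  i=0: ✓ (rhs at j=0)
  i=1: ✓ (rhs at j=1)
  i=2: ✓ (rhs at j=2)
  i=3: ✗ (lhs fails at k=3 before rhs at j=4)
  i=4: ✓ (rhs at j=4)
Positions where it holds: {0, 1, 2, 4} → 4.

4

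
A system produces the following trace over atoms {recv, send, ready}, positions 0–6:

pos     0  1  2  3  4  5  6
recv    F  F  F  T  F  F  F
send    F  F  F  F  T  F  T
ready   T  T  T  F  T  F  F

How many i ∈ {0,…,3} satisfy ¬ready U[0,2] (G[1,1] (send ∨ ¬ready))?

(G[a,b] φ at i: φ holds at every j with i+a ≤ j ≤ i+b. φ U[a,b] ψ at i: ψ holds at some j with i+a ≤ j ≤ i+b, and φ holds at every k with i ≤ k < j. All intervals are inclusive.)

Evaluate at each i in [0,3]:
  i=0: ✗ (lhs fails at k=0 before rhs at j=2)
  i=1: ✗ (lhs fails at k=1 before rhs at j=2)
  i=2: ✓ (rhs at j=2)
  i=3: ✓ (rhs at j=3)
Positions where it holds: {2, 3} → 2.

2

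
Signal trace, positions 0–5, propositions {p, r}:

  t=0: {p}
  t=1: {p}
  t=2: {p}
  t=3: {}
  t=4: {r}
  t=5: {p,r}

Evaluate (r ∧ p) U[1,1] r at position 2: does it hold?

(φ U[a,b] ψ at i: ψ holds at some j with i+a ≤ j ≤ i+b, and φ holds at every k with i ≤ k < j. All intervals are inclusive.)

False

Need some j in [3,3] with r, and (r ∧ p) at every k in [2,j-1].
  j=3: r false.
No j in the window works → until fails.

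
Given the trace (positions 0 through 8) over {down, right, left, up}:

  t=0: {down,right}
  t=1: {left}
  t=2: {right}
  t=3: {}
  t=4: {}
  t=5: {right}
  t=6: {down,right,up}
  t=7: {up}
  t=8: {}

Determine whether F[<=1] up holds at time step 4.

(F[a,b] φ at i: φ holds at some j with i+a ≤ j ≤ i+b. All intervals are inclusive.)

Check up at each j in [4,5]:
  j=4: false
  j=5: false
No position in the window satisfies it → formula fails.

False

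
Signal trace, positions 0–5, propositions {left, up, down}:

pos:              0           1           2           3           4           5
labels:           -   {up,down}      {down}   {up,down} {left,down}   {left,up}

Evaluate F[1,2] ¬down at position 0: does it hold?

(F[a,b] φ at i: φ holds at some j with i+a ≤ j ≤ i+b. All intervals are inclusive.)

Does not hold

Check ¬down at each j in [1,2]:
  j=1: false
  j=2: false
No position in the window satisfies it → formula fails.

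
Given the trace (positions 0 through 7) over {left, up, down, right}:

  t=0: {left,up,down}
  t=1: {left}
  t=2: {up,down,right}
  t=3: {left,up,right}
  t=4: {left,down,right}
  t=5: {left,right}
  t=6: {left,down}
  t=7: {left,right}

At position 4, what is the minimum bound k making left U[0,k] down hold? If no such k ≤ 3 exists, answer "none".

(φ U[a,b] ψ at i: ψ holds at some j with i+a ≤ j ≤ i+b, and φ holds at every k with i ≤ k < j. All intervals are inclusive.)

Need earliest j ≥ 4 with down, and left at every k in [4,j-1].
  j=4: rhs holds (empty prefix). k = 0.

0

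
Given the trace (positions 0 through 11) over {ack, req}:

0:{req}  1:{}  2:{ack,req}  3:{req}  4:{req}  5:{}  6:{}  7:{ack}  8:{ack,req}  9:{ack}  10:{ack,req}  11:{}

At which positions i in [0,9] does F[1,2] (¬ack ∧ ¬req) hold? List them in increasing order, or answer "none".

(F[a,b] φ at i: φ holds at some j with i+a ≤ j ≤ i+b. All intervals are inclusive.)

0, 3, 4, 5, 9

Evaluate at each i in [0,9]:
  i=0: ✓ (witness j=1)
  i=1: ✗ (none in [2,3])
  i=2: ✗ (none in [3,4])
  i=3: ✓ (witness j=5)
  i=4: ✓ (witness j=5)
  i=5: ✓ (witness j=6)
  i=6: ✗ (none in [7,8])
  i=7: ✗ (none in [8,9])
  i=8: ✗ (none in [9,10])
  i=9: ✓ (witness j=11)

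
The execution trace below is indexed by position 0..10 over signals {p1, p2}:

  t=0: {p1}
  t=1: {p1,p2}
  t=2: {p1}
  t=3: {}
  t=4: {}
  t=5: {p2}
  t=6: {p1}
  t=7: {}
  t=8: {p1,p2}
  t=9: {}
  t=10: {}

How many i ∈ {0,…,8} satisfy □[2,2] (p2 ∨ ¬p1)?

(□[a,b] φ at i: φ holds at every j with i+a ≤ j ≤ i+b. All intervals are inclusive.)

7

Evaluate at each i in [0,8]:
  i=0: ✗ (fails at j=2)
  i=1: ✓ (all of [3,3])
  i=2: ✓ (all of [4,4])
  i=3: ✓ (all of [5,5])
  i=4: ✗ (fails at j=6)
  i=5: ✓ (all of [7,7])
  i=6: ✓ (all of [8,8])
  i=7: ✓ (all of [9,9])
  i=8: ✓ (all of [10,10])
Positions where it holds: {1, 2, 3, 5, 6, 7, 8} → 7.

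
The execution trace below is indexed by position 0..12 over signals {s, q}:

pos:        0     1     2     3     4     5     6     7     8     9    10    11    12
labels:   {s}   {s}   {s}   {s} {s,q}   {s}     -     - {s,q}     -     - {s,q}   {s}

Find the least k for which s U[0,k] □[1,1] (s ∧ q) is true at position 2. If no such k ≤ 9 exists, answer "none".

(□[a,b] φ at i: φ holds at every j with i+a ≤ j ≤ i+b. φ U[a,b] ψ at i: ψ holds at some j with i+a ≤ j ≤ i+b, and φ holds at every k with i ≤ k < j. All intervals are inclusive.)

1

Need earliest j ≥ 2 with □[1,1] (s ∧ q), and s at every k in [2,j-1].
  j=2: rhs fails.
  j=3: rhs holds; lhs holds on [2,2]. k = 1.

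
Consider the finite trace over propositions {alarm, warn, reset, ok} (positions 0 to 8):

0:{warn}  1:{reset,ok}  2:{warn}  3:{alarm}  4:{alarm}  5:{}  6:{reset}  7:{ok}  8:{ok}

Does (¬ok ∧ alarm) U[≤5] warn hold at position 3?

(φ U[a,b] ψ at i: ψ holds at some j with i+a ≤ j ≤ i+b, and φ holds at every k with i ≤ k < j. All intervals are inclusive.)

Need some j in [3,8] with warn, and (¬ok ∧ alarm) at every k in [3,j-1].
  j=3: warn false.
  j=4: warn false.
  j=5: warn false.
  j=6: warn false.
  j=7: warn false.
  j=8: warn false.
No j in the window works → until fails.

Does not hold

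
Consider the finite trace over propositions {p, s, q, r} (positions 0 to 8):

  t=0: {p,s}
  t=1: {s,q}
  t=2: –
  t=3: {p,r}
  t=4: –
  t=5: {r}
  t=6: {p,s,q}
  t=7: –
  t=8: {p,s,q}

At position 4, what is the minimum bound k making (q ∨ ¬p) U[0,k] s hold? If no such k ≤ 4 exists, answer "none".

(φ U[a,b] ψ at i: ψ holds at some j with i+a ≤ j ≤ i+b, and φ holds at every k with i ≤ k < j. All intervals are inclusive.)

Need earliest j ≥ 4 with s, and (q ∨ ¬p) at every k in [4,j-1].
  j=4: rhs fails.
  j=5: rhs fails.
  j=6: rhs holds; lhs holds on [4,5]. k = 2.

2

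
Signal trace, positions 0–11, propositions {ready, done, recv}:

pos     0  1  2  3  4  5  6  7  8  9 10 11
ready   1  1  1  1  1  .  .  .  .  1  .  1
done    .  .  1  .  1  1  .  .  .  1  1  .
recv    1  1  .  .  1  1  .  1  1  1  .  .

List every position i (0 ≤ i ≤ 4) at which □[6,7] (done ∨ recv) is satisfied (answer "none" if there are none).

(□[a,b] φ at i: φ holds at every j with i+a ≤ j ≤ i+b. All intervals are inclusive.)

Evaluate at each i in [0,4]:
  i=0: ✗ (fails at j=6)
  i=1: ✓ (all of [7,8])
  i=2: ✓ (all of [8,9])
  i=3: ✓ (all of [9,10])
  i=4: ✗ (fails at j=11)

1, 2, 3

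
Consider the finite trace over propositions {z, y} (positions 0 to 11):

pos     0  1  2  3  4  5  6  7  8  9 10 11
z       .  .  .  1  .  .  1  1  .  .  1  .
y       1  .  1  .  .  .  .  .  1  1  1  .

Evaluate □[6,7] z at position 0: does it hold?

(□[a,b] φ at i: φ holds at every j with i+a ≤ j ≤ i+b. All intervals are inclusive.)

Check z at every j in [6,7]:
  j=6: true
  j=7: true
All positions satisfy it → formula holds.

True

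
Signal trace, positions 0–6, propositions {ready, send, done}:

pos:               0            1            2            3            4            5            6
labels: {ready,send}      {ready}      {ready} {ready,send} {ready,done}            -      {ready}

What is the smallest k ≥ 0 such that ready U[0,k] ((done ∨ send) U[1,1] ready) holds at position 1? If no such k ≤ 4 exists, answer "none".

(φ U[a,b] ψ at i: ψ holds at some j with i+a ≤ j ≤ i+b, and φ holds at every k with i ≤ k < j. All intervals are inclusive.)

2

Need earliest j ≥ 1 with ((done ∨ send) U[1,1] ready), and ready at every k in [1,j-1].
  j=1: rhs fails.
  j=2: rhs fails.
  j=3: rhs holds; lhs holds on [1,2]. k = 2.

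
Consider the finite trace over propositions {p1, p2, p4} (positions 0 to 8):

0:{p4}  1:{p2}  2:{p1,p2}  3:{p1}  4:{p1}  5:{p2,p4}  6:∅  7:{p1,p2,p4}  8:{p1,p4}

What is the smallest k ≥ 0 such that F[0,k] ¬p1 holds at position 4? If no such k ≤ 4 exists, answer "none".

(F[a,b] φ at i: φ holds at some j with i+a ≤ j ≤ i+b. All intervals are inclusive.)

Scan j = 4,5,… for ¬p1:
  j=4: fails
  j=5: holds
First hit at j=5, so smallest k = 5-4 = 1.

1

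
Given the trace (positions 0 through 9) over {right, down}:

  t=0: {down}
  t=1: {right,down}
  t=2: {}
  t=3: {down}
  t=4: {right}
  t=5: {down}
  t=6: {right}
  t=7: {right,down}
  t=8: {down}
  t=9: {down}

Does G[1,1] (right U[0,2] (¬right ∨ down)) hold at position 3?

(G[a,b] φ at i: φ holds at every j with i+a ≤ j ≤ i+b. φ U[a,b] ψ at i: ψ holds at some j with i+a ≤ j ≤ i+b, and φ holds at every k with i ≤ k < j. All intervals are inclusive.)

Check (right U[0,2] (¬right ∨ down)) at every j in [4,4]:
  j=4: holds
All positions satisfy it → formula holds.

Holds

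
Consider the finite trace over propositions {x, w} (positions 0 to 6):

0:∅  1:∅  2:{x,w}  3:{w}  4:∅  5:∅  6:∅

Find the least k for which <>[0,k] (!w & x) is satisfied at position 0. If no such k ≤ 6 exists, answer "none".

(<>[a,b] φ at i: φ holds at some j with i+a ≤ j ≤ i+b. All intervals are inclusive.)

none

Scan j = 0,1,… for (!w & x):
  j=0: fails
  j=1: fails
  j=2: fails
  j=3: fails
  j=4: fails
  j=5: fails
  j=6: fails
No j in [0,6] satisfies it → none.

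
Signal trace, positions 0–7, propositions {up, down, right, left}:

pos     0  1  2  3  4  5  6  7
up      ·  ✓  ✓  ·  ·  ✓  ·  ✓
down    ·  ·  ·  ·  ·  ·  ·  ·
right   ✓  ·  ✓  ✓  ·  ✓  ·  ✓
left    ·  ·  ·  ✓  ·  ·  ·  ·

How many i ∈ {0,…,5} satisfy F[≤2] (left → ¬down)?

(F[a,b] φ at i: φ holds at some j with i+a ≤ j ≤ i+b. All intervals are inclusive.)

Evaluate at each i in [0,5]:
  i=0: ✓ (witness j=0)
  i=1: ✓ (witness j=1)
  i=2: ✓ (witness j=2)
  i=3: ✓ (witness j=3)
  i=4: ✓ (witness j=4)
  i=5: ✓ (witness j=5)
Positions where it holds: {0, 1, 2, 3, 4, 5} → 6.

6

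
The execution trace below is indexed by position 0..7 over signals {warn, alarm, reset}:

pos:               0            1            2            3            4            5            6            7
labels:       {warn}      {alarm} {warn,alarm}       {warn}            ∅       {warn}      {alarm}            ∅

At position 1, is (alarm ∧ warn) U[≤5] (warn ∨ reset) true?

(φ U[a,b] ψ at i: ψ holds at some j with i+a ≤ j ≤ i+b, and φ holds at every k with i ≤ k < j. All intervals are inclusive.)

No

Need some j in [1,6] with (warn ∨ reset), and (alarm ∧ warn) at every k in [1,j-1].
  j=1: (warn ∨ reset) false.
  j=2: (warn ∨ reset) holds, but (alarm ∧ warn) fails at k=1 → not this j.
  j=3: (warn ∨ reset) holds, but (alarm ∧ warn) fails at k=1 → not this j.
  j=4: (warn ∨ reset) false.
  j=5: (warn ∨ reset) holds, but (alarm ∧ warn) fails at k=1 → not this j.
  j=6: (warn ∨ reset) false.
No j in the window works → until fails.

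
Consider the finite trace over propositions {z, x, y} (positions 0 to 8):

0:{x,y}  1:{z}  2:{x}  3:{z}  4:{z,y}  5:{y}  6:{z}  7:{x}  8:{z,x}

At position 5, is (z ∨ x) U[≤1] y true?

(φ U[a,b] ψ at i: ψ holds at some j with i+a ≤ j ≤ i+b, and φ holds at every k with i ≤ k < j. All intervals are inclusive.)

Need some j in [5,6] with y, and (z ∨ x) at every k in [5,j-1].
  j=5: y holds; no prefix to check → satisfied.

Yes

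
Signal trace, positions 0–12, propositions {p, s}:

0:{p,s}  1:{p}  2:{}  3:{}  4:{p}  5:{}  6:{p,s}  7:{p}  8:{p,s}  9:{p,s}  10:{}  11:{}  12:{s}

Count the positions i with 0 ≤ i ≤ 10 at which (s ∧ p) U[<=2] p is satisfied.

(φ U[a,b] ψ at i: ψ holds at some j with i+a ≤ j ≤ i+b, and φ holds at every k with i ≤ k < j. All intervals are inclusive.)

7

Evaluate at each i in [0,10]:
  i=0: ✓ (rhs at j=0)
  i=1: ✓ (rhs at j=1)
  i=2: ✗ (lhs fails at k=2 before rhs at j=4)
  i=3: ✗ (lhs fails at k=3 before rhs at j=4)
  i=4: ✓ (rhs at j=4)
  i=5: ✗ (lhs fails at k=5 before rhs at j=6)
  i=6: ✓ (rhs at j=6)
  i=7: ✓ (rhs at j=7)
  i=8: ✓ (rhs at j=8)
  i=9: ✓ (rhs at j=9)
  i=10: ✗ (no rhs in [10,12])
Positions where it holds: {0, 1, 4, 6, 7, 8, 9} → 7.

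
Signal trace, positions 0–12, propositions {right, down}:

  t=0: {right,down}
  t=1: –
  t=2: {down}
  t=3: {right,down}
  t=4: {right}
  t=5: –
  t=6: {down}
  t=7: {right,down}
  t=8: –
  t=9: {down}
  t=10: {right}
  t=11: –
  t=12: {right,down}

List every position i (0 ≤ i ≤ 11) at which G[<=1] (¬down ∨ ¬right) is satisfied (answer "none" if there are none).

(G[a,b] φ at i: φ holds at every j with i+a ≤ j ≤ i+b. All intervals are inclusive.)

1, 4, 5, 8, 9, 10

Evaluate at each i in [0,11]:
  i=0: ✗ (fails at j=0)
  i=1: ✓ (all of [1,2])
  i=2: ✗ (fails at j=3)
  i=3: ✗ (fails at j=3)
  i=4: ✓ (all of [4,5])
  i=5: ✓ (all of [5,6])
  i=6: ✗ (fails at j=7)
  i=7: ✗ (fails at j=7)
  i=8: ✓ (all of [8,9])
  i=9: ✓ (all of [9,10])
  i=10: ✓ (all of [10,11])
  i=11: ✗ (fails at j=12)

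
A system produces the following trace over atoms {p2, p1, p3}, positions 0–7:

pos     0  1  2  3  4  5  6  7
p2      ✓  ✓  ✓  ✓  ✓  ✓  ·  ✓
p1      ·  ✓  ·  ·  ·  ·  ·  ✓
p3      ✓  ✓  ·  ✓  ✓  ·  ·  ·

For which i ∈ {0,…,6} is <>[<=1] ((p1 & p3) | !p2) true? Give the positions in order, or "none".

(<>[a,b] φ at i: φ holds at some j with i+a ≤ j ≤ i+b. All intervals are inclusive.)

Evaluate at each i in [0,6]:
  i=0: ✓ (witness j=1)
  i=1: ✓ (witness j=1)
  i=2: ✗ (none in [2,3])
  i=3: ✗ (none in [3,4])
  i=4: ✗ (none in [4,5])
  i=5: ✓ (witness j=6)
  i=6: ✓ (witness j=6)

0, 1, 5, 6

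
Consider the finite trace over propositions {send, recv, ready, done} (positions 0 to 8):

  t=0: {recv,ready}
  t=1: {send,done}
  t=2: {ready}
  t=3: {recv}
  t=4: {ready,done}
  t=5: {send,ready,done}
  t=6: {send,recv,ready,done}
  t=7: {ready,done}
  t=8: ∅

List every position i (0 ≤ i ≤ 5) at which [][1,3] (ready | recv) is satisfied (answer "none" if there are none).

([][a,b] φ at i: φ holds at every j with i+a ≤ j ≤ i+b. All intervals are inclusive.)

1, 2, 3, 4

Evaluate at each i in [0,5]:
  i=0: ✗ (fails at j=1)
  i=1: ✓ (all of [2,4])
  i=2: ✓ (all of [3,5])
  i=3: ✓ (all of [4,6])
  i=4: ✓ (all of [5,7])
  i=5: ✗ (fails at j=8)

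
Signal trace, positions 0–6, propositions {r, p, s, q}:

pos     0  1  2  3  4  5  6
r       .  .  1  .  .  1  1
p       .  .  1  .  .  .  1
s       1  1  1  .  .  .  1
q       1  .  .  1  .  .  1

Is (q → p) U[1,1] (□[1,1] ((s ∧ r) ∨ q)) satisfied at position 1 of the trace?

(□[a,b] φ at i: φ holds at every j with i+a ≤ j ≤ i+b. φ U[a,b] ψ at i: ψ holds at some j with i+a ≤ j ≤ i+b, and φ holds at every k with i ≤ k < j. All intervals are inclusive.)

Need some j in [2,2] with □[1,1] ((s ∧ r) ∨ q), and (q → p) at every k in [1,j-1].
  j=2: □[1,1] ((s ∧ r) ∨ q) holds; (q → p) holds at every k in [1,1] → satisfied.

True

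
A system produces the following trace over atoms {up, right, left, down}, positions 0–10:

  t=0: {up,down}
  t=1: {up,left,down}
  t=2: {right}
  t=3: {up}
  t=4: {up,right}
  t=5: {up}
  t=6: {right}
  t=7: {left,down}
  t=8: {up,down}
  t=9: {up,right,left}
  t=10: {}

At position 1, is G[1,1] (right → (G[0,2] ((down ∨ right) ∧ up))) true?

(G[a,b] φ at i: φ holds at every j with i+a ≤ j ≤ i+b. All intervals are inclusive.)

Check (right → (G[0,2] ((down ∨ right) ∧ up))) at every j in [2,2]:
  j=2: antecedent true; consequent fails at 2 → ✗
Fails at j=2 → formula fails.

Does not hold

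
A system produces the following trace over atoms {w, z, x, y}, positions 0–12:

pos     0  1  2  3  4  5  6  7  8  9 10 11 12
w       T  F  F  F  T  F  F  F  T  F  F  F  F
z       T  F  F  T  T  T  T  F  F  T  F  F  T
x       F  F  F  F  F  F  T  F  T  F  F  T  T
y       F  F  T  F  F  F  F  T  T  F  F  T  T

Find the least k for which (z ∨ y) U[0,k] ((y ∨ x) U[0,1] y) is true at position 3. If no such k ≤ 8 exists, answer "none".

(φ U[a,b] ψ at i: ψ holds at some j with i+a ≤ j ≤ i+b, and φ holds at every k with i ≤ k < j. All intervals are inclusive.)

3

Need earliest j ≥ 3 with ((y ∨ x) U[0,1] y), and (z ∨ y) at every k in [3,j-1].
  j=3: rhs fails.
  j=4: rhs fails.
  j=5: rhs fails.
  j=6: rhs holds; lhs holds on [3,5]. k = 3.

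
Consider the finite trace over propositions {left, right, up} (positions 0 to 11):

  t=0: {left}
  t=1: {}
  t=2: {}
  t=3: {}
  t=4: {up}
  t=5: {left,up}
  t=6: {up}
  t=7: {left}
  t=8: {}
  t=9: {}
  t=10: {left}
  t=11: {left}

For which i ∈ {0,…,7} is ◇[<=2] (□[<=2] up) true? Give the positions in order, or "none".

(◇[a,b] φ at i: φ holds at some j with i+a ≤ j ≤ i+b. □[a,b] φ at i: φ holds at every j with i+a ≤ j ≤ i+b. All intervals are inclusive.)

2, 3, 4

Evaluate at each i in [0,7]:
  i=0: ✗ (none in [0,2])
  i=1: ✗ (none in [1,3])
  i=2: ✓ (witness j=4)
  i=3: ✓ (witness j=4)
  i=4: ✓ (witness j=4)
  i=5: ✗ (none in [5,7])
  i=6: ✗ (none in [6,8])
  i=7: ✗ (none in [7,9])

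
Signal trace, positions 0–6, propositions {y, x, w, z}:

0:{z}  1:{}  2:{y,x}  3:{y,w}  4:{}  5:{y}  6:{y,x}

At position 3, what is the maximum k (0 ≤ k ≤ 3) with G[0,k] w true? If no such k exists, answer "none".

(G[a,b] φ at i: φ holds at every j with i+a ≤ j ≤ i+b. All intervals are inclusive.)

0

w must hold from j=3 onward; find where it first fails.
  j=3: holds
  j=4: fails
Holds on [3,3], so largest k = 0.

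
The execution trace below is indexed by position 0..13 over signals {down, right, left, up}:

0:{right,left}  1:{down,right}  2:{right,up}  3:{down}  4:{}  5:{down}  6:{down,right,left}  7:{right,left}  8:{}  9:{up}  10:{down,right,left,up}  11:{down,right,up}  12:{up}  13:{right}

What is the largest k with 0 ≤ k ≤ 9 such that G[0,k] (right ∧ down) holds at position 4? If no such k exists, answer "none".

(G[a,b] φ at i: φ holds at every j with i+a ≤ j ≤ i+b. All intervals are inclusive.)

(right ∧ down) must hold from j=4 onward; find where it first fails.
  j=4: fails → no k works.

none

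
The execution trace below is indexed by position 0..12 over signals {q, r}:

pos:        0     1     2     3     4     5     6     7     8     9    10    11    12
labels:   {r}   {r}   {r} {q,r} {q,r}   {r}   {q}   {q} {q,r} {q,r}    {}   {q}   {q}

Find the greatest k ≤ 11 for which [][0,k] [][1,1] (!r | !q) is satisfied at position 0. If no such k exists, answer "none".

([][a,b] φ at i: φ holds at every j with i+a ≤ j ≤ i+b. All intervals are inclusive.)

[][1,1] (!r | !q) must hold from j=0 onward; find where it first fails.
  j=0: holds
  j=1: holds
  j=2: fails
Holds on [0,1], so largest k = 1.

1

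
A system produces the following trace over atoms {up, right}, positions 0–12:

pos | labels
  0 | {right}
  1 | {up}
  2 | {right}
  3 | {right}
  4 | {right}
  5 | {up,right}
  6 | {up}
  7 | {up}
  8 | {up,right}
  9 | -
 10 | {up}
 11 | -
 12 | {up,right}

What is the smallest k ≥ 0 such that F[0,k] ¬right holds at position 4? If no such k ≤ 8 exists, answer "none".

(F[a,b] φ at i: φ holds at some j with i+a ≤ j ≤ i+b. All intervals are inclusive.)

Scan j = 4,5,… for ¬right:
  j=4: fails
  j=5: fails
  j=6: holds
First hit at j=6, so smallest k = 6-4 = 2.

2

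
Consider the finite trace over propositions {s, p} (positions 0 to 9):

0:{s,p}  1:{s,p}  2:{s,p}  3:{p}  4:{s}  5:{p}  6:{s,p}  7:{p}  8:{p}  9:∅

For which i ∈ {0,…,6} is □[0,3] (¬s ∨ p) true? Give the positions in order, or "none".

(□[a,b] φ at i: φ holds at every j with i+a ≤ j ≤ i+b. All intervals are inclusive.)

0, 5, 6

Evaluate at each i in [0,6]:
  i=0: ✓ (all of [0,3])
  i=1: ✗ (fails at j=4)
  i=2: ✗ (fails at j=4)
  i=3: ✗ (fails at j=4)
  i=4: ✗ (fails at j=4)
  i=5: ✓ (all of [5,8])
  i=6: ✓ (all of [6,9])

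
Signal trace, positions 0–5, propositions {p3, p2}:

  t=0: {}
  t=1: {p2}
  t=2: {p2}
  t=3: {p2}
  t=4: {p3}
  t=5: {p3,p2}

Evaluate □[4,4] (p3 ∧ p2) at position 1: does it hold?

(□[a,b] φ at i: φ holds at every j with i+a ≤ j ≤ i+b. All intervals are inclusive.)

Yes

Check (p3 ∧ p2) at every j in [5,5]:
  j=5: true
All positions satisfy it → formula holds.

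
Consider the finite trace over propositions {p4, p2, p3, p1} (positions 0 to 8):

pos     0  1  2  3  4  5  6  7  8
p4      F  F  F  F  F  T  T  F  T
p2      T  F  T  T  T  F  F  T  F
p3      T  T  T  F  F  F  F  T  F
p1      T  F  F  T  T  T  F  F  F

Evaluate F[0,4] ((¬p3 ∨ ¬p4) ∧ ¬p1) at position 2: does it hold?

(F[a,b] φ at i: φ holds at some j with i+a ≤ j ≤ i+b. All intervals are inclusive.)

Yes

Check ((¬p3 ∨ ¬p4) ∧ ¬p1) at each j in [2,6]:
  j=2: true
  j=3: false
  j=4: false
  j=5: false
  j=6: true
Found at j=2 → formula holds.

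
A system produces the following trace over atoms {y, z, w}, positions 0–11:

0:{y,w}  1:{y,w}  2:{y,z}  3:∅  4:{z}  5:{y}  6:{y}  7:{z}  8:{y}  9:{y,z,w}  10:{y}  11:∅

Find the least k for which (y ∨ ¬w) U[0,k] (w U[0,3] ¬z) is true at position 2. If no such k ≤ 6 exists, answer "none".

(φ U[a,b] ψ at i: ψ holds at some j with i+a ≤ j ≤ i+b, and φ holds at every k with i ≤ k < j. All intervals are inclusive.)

Need earliest j ≥ 2 with (w U[0,3] ¬z), and (y ∨ ¬w) at every k in [2,j-1].
  j=2: rhs fails.
  j=3: rhs holds; lhs holds on [2,2]. k = 1.

1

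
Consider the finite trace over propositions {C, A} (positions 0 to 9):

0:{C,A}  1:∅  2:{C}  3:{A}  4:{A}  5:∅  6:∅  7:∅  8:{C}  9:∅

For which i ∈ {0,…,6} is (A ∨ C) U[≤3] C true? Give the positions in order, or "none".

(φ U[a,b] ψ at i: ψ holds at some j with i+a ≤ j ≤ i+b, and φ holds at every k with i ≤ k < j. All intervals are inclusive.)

Evaluate at each i in [0,6]:
  i=0: ✓ (rhs at j=0)
  i=1: ✗ (lhs fails at k=1 before rhs at j=2)
  i=2: ✓ (rhs at j=2)
  i=3: ✗ (no rhs in [3,6])
  i=4: ✗ (no rhs in [4,7])
  i=5: ✗ (lhs fails at k=5 before rhs at j=8)
  i=6: ✗ (lhs fails at k=6 before rhs at j=8)

0, 2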